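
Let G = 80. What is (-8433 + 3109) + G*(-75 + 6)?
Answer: -10844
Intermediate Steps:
(-8433 + 3109) + G*(-75 + 6) = (-8433 + 3109) + 80*(-75 + 6) = -5324 + 80*(-69) = -5324 - 5520 = -10844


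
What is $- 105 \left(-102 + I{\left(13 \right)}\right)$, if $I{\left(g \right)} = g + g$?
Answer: $7980$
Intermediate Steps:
$I{\left(g \right)} = 2 g$
$- 105 \left(-102 + I{\left(13 \right)}\right) = - 105 \left(-102 + 2 \cdot 13\right) = - 105 \left(-102 + 26\right) = \left(-105\right) \left(-76\right) = 7980$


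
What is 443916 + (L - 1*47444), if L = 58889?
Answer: 455361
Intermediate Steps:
443916 + (L - 1*47444) = 443916 + (58889 - 1*47444) = 443916 + (58889 - 47444) = 443916 + 11445 = 455361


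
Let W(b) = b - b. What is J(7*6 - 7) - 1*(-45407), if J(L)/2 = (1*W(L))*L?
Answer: 45407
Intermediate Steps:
W(b) = 0
J(L) = 0 (J(L) = 2*((1*0)*L) = 2*(0*L) = 2*0 = 0)
J(7*6 - 7) - 1*(-45407) = 0 - 1*(-45407) = 0 + 45407 = 45407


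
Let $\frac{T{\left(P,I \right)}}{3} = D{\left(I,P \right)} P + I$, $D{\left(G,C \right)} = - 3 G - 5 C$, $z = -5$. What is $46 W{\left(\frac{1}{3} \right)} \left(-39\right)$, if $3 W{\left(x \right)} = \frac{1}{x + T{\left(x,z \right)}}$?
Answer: $\frac{897}{2} \approx 448.5$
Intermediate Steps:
$D{\left(G,C \right)} = - 5 C - 3 G$
$T{\left(P,I \right)} = 3 I + 3 P \left(- 5 P - 3 I\right)$ ($T{\left(P,I \right)} = 3 \left(\left(- 5 P - 3 I\right) P + I\right) = 3 \left(P \left(- 5 P - 3 I\right) + I\right) = 3 \left(I + P \left(- 5 P - 3 I\right)\right) = 3 I + 3 P \left(- 5 P - 3 I\right)$)
$W{\left(x \right)} = \frac{1}{3 \left(-15 + x - 3 x \left(-15 + 5 x\right)\right)}$ ($W{\left(x \right)} = \frac{1}{3 \left(x - \left(15 + 3 x \left(3 \left(-5\right) + 5 x\right)\right)\right)} = \frac{1}{3 \left(x - \left(15 + 3 x \left(-15 + 5 x\right)\right)\right)} = \frac{1}{3 \left(-15 + x - 3 x \left(-15 + 5 x\right)\right)}$)
$46 W{\left(\frac{1}{3} \right)} \left(-39\right) = 46 \left(- \frac{1}{45 - \frac{138}{3} + 45 \left(\frac{1}{3}\right)^{2}}\right) \left(-39\right) = 46 \left(- \frac{1}{45 - 46 + \frac{45}{9}}\right) \left(-39\right) = 46 \left(- \frac{1}{45 - 46 + 45 \cdot \frac{1}{9}}\right) \left(-39\right) = 46 \left(- \frac{1}{45 - 46 + 5}\right) \left(-39\right) = 46 \left(- \frac{1}{4}\right) \left(-39\right) = \left(- \frac{23}{2}\right) \left(-39\right) = \frac{897}{2}$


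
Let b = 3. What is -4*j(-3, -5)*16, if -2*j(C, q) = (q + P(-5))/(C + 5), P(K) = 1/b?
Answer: -224/3 ≈ -74.667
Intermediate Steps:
P(K) = 1/3
j(C, q) = -(1/3 + q)/(2*(5 + C)) (j(C, q) = -(q + 1/3)/(2*(C + 5)) = -(1/3 + q)/(2*(5 + C)))
-4*j(-3, -5)*16 = -2*(-1 - 3*(-5))/(3*(5 - 3))*16 = -2*(-1 + 15)/(3*2)*16 = -2*14/(3*2)*16 = -4*7/6*16 = -14/3*16 = -224/3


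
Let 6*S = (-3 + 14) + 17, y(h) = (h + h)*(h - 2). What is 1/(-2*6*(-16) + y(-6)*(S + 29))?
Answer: 1/3424 ≈ 0.00029206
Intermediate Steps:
y(h) = 2*h*(-2 + h) (y(h) = (2*h)*(-2 + h) = 2*h*(-2 + h))
S = 14/3 (S = ((-3 + 14) + 17)/6 = (11 + 17)/6 = (1/6)*28 = 14/3 ≈ 4.6667)
1/(-2*6*(-16) + y(-6)*(S + 29)) = 1/(-2*6*(-16) + (2*(-6)*(-2 - 6))*(14/3 + 29)) = 1/(-12*(-16) + (2*(-6)*(-8))*(101/3)) = 1/(192 + 96*(101/3)) = 1/(192 + 3232) = 1/3424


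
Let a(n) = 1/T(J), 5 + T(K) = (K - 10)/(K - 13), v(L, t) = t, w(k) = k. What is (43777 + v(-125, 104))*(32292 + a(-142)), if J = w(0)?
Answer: 77934718407/55 ≈ 1.4170e+9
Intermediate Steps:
J = 0
T(K) = -5 + (-10 + K)/(-13 + K) (T(K) = -5 + (K - 10)/(K - 13) = -5 + (-10 + K)/(-13 + K))
a(n) = -13/55 (a(n) = 1/((55 - 4*0)/(-13 + 0)) = 1/((55 + 0)/(-13)) = 1/(-1/13*55) = 1/(-55/13) = -13/55)
(43777 + v(-125, 104))*(32292 + a(-142)) = (43777 + 104)*(32292 - 13/55) = 43881*(1776047/55) = 77934718407/55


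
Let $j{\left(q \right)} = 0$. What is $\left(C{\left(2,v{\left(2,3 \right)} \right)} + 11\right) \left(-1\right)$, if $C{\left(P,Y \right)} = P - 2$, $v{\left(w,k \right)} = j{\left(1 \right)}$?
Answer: $-11$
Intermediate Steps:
$v{\left(w,k \right)} = 0$
$C{\left(P,Y \right)} = -2 + P$
$\left(C{\left(2,v{\left(2,3 \right)} \right)} + 11\right) \left(-1\right) = \left(\left(-2 + 2\right) + 11\right) \left(-1\right) = \left(0 + 11\right) \left(-1\right) = 11 \left(-1\right) = -11$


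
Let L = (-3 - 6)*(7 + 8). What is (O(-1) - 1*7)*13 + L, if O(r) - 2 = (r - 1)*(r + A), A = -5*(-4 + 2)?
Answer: -434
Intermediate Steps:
L = -135 (L = -9*15 = -135)
A = 10 (A = -5*(-2) = 10)
O(r) = 2 + (-1 + r)*(10 + r) (O(r) = 2 + (r - 1)*(r + 10) = 2 + (-1 + r)*(10 + r))
(O(-1) - 1*7)*13 + L = ((-8 + (-1)² + 9*(-1)) - 1*7)*13 - 135 = ((-8 + 1 - 9) - 7)*13 - 135 = (-16 - 7)*13 - 135 = -23*13 - 135 = -299 - 135 = -434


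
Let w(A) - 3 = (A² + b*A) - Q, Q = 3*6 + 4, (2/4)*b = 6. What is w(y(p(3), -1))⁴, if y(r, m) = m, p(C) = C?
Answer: 810000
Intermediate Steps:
b = 12 (b = 2*6 = 12)
Q = 22 (Q = 18 + 4 = 22)
w(A) = -19 + A² + 12*A (w(A) = 3 + ((A² + 12*A) - 1*22) = 3 + ((A² + 12*A) - 22) = 3 + (-22 + A² + 12*A) = -19 + A² + 12*A)
w(y(p(3), -1))⁴ = (-19 + (-1)² + 12*(-1))⁴ = (-19 + 1 - 12)⁴ = (-30)⁴ = 810000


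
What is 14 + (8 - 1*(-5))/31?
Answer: 447/31 ≈ 14.419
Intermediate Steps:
14 + (8 - 1*(-5))/31 = 14 + (8 + 5)*(1/31) = 14 + 13*(1/31) = 14 + 13/31 = 447/31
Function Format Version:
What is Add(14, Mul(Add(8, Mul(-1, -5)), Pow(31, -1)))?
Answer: Rational(447, 31) ≈ 14.419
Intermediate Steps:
Add(14, Mul(Add(8, Mul(-1, -5)), Pow(31, -1))) = Add(14, Mul(Add(8, 5), Rational(1, 31))) = Add(14, Mul(13, Rational(1, 31))) = Add(14, Rational(13, 31)) = Rational(447, 31)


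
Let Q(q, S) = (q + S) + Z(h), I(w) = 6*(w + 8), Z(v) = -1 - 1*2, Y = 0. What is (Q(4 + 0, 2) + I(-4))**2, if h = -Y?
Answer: 729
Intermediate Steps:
h = 0 (h = -1*0 = 0)
Z(v) = -3 (Z(v) = -1 - 2 = -3)
I(w) = 48 + 6*w (I(w) = 6*(8 + w) = 48 + 6*w)
Q(q, S) = -3 + S + q (Q(q, S) = (q + S) - 3 = (S + q) - 3 = -3 + S + q)
(Q(4 + 0, 2) + I(-4))**2 = ((-3 + 2 + (4 + 0)) + (48 + 6*(-4)))**2 = ((-3 + 2 + 4) + (48 - 24))**2 = (3 + 24)**2 = 27**2 = 729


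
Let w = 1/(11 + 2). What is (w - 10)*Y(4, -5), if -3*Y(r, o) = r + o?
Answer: -43/13 ≈ -3.3077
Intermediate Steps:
Y(r, o) = -o/3 - r/3 (Y(r, o) = -(r + o)/3 = -(o + r)/3 = -o/3 - r/3)
w = 1/13 ≈ 0.076923
(w - 10)*Y(4, -5) = (1/13 - 10)*(-⅓*(-5) - ⅓*4) = -129*(5/3 - 4/3)/13 = -129/13*⅓ = -43/13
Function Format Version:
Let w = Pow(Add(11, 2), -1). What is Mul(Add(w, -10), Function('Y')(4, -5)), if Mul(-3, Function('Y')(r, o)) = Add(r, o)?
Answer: Rational(-43, 13) ≈ -3.3077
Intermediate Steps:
Function('Y')(r, o) = Add(Mul(Rational(-1, 3), o), Mul(Rational(-1, 3), r)) (Function('Y')(r, o) = Mul(Rational(-1, 3), Add(r, o)) = Mul(Rational(-1, 3), Add(o, r)) = Add(Mul(Rational(-1, 3), o), Mul(Rational(-1, 3), r)))
w = Rational(1, 13) (w = Pow(13, -1) = Rational(1, 13) ≈ 0.076923)
Mul(Add(w, -10), Function('Y')(4, -5)) = Mul(Add(Rational(1, 13), -10), Add(Mul(Rational(-1, 3), -5), Mul(Rational(-1, 3), 4))) = Mul(Rational(-129, 13), Add(Rational(5, 3), Rational(-4, 3))) = Mul(Rational(-129, 13), Rational(1, 3)) = Rational(-43, 13)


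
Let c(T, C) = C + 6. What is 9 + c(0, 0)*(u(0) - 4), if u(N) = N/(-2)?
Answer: -15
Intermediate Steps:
c(T, C) = 6 + C
u(N) = -N/2 (u(N) = N*(-½) = -N/2)
9 + c(0, 0)*(u(0) - 4) = 9 + (6 + 0)*(-½*0 - 4) = 9 + 6*(0 - 4) = 9 + 6*(-4) = 9 - 24 = -15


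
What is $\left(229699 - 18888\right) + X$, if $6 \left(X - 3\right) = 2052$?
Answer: $211156$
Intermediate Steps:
$X = 345$ ($X = 3 + \frac{1}{6} \cdot 2052 = 3 + 342 = 345$)
$\left(229699 - 18888\right) + X = \left(229699 - 18888\right) + 345 = 210811 + 345 = 211156$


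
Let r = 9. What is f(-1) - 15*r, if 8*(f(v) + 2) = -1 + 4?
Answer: -1093/8 ≈ -136.63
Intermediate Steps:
f(v) = -13/8 (f(v) = -2 + (-1 + 4)/8 = -2 + (⅛)*3 = -2 + 3/8 = -13/8)
f(-1) - 15*r = -13/8 - 15*9 = -13/8 - 135 = -1093/8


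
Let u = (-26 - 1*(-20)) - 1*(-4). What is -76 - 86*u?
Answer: 96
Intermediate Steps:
u = -2 (u = (-26 + 20) + 4 = -6 + 4 = -2)
-76 - 86*u = -76 - 86*(-2) = -76 + 172 = 96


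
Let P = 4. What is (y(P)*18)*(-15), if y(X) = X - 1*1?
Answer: -810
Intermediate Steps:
y(X) = -1 + X (y(X) = X - 1 = -1 + X)
(y(P)*18)*(-15) = ((-1 + 4)*18)*(-15) = (3*18)*(-15) = 54*(-15) = -810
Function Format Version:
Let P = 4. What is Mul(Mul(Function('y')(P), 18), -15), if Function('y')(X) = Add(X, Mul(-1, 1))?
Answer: -810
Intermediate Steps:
Function('y')(X) = Add(-1, X) (Function('y')(X) = Add(X, -1) = Add(-1, X))
Mul(Mul(Function('y')(P), 18), -15) = Mul(Mul(Add(-1, 4), 18), -15) = Mul(Mul(3, 18), -15) = Mul(54, -15) = -810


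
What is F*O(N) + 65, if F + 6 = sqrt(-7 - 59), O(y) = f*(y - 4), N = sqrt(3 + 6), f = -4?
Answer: 41 + 4*I*sqrt(66) ≈ 41.0 + 32.496*I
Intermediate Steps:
N = 3 (N = sqrt(9) = 3)
O(y) = 16 - 4*y (O(y) = -4*(y - 4) = -4*(-4 + y) = 16 - 4*y)
F = -6 + I*sqrt(66) (F = -6 + sqrt(-7 - 59) = -6 + sqrt(-66) = -6 + I*sqrt(66) ≈ -6.0 + 8.124*I)
F*O(N) + 65 = (-6 + I*sqrt(66))*(16 - 4*3) + 65 = (-6 + I*sqrt(66))*(16 - 12) + 65 = (-6 + I*sqrt(66))*4 + 65 = (-24 + 4*I*sqrt(66)) + 65 = 41 + 4*I*sqrt(66)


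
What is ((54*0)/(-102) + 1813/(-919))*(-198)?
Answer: 358974/919 ≈ 390.61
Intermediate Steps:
((54*0)/(-102) + 1813/(-919))*(-198) = (0*(-1/102) + 1813*(-1/919))*(-198) = (0 - 1813/919)*(-198) = -1813/919*(-198) = 358974/919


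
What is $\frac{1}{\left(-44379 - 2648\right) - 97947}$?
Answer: $- \frac{1}{144974} \approx -6.8978 \cdot 10^{-6}$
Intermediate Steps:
$\frac{1}{\left(-44379 - 2648\right) - 97947} = \frac{1}{-47027 - 97947} = \frac{1}{-144974} = - \frac{1}{144974}$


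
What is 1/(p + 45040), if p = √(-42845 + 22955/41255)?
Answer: 23226565/1046146581944 - I*√45575108086/2092293163888 ≈ 2.2202e-5 - 1.0203e-7*I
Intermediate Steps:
p = 8*I*√45575108086/8251 (p = √(-42845 + 22955*(1/41255)) = √(-42845 + 4591/8251) = √(-353509504/8251) = 8*I*√45575108086/8251 ≈ 206.99*I)
1/(p + 45040) = 1/(8*I*√45575108086/8251 + 45040) = 1/(45040 + 8*I*√45575108086/8251)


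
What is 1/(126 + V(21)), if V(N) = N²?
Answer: 1/567 ≈ 0.0017637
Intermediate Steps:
1/(126 + V(21)) = 1/(126 + 21²) = 1/(126 + 441) = 1/567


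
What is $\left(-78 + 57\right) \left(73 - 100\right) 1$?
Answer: $567$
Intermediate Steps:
$\left(-78 + 57\right) \left(73 - 100\right) 1 = \left(-21\right) \left(-27\right) 1 = 567 \cdot 1 = 567$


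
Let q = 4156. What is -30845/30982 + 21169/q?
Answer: 263833069/64380596 ≈ 4.0980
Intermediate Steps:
-30845/30982 + 21169/q = -30845/30982 + 21169/4156 = 263833069/64380596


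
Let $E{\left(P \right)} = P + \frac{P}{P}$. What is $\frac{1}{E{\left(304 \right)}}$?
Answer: $\frac{1}{305} \approx 0.0032787$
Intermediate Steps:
$E{\left(P \right)} = 1 + P$ ($E{\left(P \right)} = P + 1 = 1 + P$)
$\frac{1}{E{\left(304 \right)}} = \frac{1}{1 + 304} = \frac{1}{305}$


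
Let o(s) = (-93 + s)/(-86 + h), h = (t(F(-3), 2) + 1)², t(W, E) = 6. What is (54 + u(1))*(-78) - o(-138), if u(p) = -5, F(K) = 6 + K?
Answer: -141645/37 ≈ -3828.2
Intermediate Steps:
h = 49 (h = (6 + 1)² = 7² = 49)
o(s) = 93/37 - s/37 (o(s) = (-93 + s)/(-86 + 49) = (-93 + s)/(-37) = (-93 + s)*(-1/37) = 93/37 - s/37)
(54 + u(1))*(-78) - o(-138) = (54 - 5)*(-78) - (93/37 - 1/37*(-138)) = 49*(-78) - (93/37 + 138/37) = -3822 - 1*231/37 = -3822 - 231/37 = -141645/37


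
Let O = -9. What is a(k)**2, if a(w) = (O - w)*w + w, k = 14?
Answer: 94864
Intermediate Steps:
a(w) = w + w*(-9 - w) (a(w) = (-9 - w)*w + w = w*(-9 - w) + w = w + w*(-9 - w))
a(k)**2 = (-1*14*(8 + 14))**2 = (-1*14*22)**2 = (-308)**2 = 94864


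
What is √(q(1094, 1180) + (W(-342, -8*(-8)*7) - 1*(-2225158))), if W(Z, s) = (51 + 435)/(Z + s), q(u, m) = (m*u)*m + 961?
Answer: 55*√1416582622/53 ≈ 39058.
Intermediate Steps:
q(u, m) = 961 + u*m² (q(u, m) = u*m² + 961 = 961 + u*m²)
W(Z, s) = 486/(Z + s)
√(q(1094, 1180) + (W(-342, -8*(-8)*7) - 1*(-2225158))) = √((961 + 1094*1180²) + (486/(-342 - 8*(-8)*7) - 1*(-2225158))) = √((961 + 1094*1392400) + (486/(-342 + 64*7) + 2225158)) = √((961 + 1523285600) + (486/(-342 + 448) + 2225158)) = √(1523286561 + (486/106 + 2225158)) = √(1523286561 + (486*(1/106) + 2225158)) = √(1523286561 + (243/53 + 2225158)) = √(1523286561 + 117933617/53) = √(80852121350/53) = 55*√1416582622/53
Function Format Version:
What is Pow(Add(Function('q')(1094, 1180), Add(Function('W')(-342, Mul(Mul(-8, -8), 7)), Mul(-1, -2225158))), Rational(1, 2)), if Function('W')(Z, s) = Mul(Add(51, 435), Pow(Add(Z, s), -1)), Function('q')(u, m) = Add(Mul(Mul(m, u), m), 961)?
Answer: Mul(Rational(55, 53), Pow(1416582622, Rational(1, 2))) ≈ 39058.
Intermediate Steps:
Function('q')(u, m) = Add(961, Mul(u, Pow(m, 2))) (Function('q')(u, m) = Add(Mul(u, Pow(m, 2)), 961) = Add(961, Mul(u, Pow(m, 2))))
Function('W')(Z, s) = Mul(486, Pow(Add(Z, s), -1))
Pow(Add(Function('q')(1094, 1180), Add(Function('W')(-342, Mul(Mul(-8, -8), 7)), Mul(-1, -2225158))), Rational(1, 2)) = Pow(Add(Add(961, Mul(1094, Pow(1180, 2))), Add(Mul(486, Pow(Add(-342, Mul(Mul(-8, -8), 7)), -1)), Mul(-1, -2225158))), Rational(1, 2)) = Pow(Add(Add(961, Mul(1094, 1392400)), Add(Mul(486, Pow(Add(-342, Mul(64, 7)), -1)), 2225158)), Rational(1, 2)) = Pow(Add(Add(961, 1523285600), Add(Mul(486, Pow(Add(-342, 448), -1)), 2225158)), Rational(1, 2)) = Pow(Add(1523286561, Add(Mul(486, Pow(106, -1)), 2225158)), Rational(1, 2)) = Pow(Add(1523286561, Add(Mul(486, Rational(1, 106)), 2225158)), Rational(1, 2)) = Pow(Add(1523286561, Add(Rational(243, 53), 2225158)), Rational(1, 2)) = Pow(Add(1523286561, Rational(117933617, 53)), Rational(1, 2)) = Pow(Rational(80852121350, 53), Rational(1, 2)) = Mul(Rational(55, 53), Pow(1416582622, Rational(1, 2)))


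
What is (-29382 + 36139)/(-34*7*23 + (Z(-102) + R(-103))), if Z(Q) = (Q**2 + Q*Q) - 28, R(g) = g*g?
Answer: 6757/25915 ≈ 0.26074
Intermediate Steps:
R(g) = g**2
Z(Q) = -28 + 2*Q**2 (Z(Q) = (Q**2 + Q**2) - 28 = 2*Q**2 - 28 = -28 + 2*Q**2)
(-29382 + 36139)/(-34*7*23 + (Z(-102) + R(-103))) = (-29382 + 36139)/(-34*7*23 + ((-28 + 2*(-102)**2) + (-103)**2)) = 6757/(-238*23 + ((-28 + 2*10404) + 10609)) = 6757/(-5474 + ((-28 + 20808) + 10609)) = 6757/(-5474 + (20780 + 10609)) = 6757/(-5474 + 31389) = 6757/25915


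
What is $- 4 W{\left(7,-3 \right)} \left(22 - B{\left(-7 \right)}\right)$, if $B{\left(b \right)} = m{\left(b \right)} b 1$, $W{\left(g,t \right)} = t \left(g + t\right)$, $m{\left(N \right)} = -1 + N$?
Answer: $-1632$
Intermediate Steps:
$B{\left(b \right)} = b \left(-1 + b\right)$ ($B{\left(b \right)} = \left(-1 + b\right) b 1 = b \left(-1 + b\right) 1 = b \left(-1 + b\right)$)
$- 4 W{\left(7,-3 \right)} \left(22 - B{\left(-7 \right)}\right) = - 4 \left(- 3 \left(7 - 3\right)\right) \left(22 - - 7 \left(-1 - 7\right)\right) = - 4 \left(\left(-3\right) 4\right) \left(22 - \left(-7\right) \left(-8\right)\right) = \left(-4\right) \left(-12\right) \left(22 - 56\right) = 48 \left(22 - 56\right) = 48 \left(-34\right) = -1632$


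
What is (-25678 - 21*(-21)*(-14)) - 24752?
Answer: -56604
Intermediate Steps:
(-25678 - 21*(-21)*(-14)) - 24752 = (-25678 + 441*(-14)) - 24752 = (-25678 - 6174) - 24752 = -31852 - 24752 = -56604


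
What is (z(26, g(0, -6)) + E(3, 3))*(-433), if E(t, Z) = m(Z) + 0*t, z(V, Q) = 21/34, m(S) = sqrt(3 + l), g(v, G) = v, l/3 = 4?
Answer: -9093/34 - 433*sqrt(15) ≈ -1944.4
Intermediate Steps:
l = 12 (l = 3*4 = 12)
m(S) = sqrt(15) (m(S) = sqrt(3 + 12) = sqrt(15))
z(V, Q) = 21/34 (z(V, Q) = 21*(1/34) = 21/34)
E(t, Z) = sqrt(15) (E(t, Z) = sqrt(15) + 0*t = sqrt(15) + 0 = sqrt(15))
(z(26, g(0, -6)) + E(3, 3))*(-433) = (21/34 + sqrt(15))*(-433) = -9093/34 - 433*sqrt(15)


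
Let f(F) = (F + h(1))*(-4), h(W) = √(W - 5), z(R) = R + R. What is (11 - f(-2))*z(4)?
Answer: 24 + 64*I ≈ 24.0 + 64.0*I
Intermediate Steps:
z(R) = 2*R
h(W) = √(-5 + W)
f(F) = -8*I - 4*F (f(F) = (F + √(-5 + 1))*(-4) = (F + √(-4))*(-4) = (F + 2*I)*(-4) = -8*I - 4*F)
(11 - f(-2))*z(4) = (11 - (-8*I - 4*(-2)))*(2*4) = (11 - (-8*I + 8))*8 = (11 - (8 - 8*I))*8 = (11 + (-8 + 8*I))*8 = (3 + 8*I)*8 = 24 + 64*I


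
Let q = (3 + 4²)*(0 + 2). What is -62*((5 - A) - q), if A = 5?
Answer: 2356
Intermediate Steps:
q = 38 (q = (3 + 16)*2 = 19*2 = 38)
-62*((5 - A) - q) = -62*((5 - 1*5) - 1*38) = -62*((5 - 5) - 38) = -62*(0 - 38) = -62*(-38) = 2356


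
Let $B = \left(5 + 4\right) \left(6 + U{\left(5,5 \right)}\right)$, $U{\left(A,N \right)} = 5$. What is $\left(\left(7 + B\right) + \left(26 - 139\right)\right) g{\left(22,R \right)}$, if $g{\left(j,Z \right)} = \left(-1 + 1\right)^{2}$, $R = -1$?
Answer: $0$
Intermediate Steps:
$g{\left(j,Z \right)} = 0$ ($g{\left(j,Z \right)} = 0^{2} = 0$)
$B = 99$ ($B = \left(5 + 4\right) \left(6 + 5\right) = 9 \cdot 11 = 99$)
$\left(\left(7 + B\right) + \left(26 - 139\right)\right) g{\left(22,R \right)} = \left(\left(7 + 99\right) + \left(26 - 139\right)\right) 0 = \left(106 - 113\right) 0 = \left(-7\right) 0 = 0$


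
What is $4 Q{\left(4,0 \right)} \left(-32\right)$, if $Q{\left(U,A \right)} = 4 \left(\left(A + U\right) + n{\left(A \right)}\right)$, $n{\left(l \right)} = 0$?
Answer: $-2048$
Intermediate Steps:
$Q{\left(U,A \right)} = 4 A + 4 U$ ($Q{\left(U,A \right)} = 4 \left(\left(A + U\right) + 0\right) = 4 \left(A + U\right) = 4 A + 4 U$)
$4 Q{\left(4,0 \right)} \left(-32\right) = 4 \left(4 \cdot 0 + 4 \cdot 4\right) \left(-32\right) = 4 \left(0 + 16\right) \left(-32\right) = 4 \cdot 16 \left(-32\right) = 64 \left(-32\right) = -2048$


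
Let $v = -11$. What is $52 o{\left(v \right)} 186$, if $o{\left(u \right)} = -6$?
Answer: $-58032$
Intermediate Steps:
$52 o{\left(v \right)} 186 = 52 \left(-6\right) 186 = \left(-312\right) 186 = -58032$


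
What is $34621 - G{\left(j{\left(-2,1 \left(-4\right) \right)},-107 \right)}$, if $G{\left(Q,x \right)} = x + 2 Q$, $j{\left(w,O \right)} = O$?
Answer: $34736$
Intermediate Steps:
$34621 - G{\left(j{\left(-2,1 \left(-4\right) \right)},-107 \right)} = 34621 - \left(-107 + 2 \cdot 1 \left(-4\right)\right) = 34621 - \left(-107 + 2 \left(-4\right)\right) = 34621 - \left(-107 - 8\right) = 34621 - -115 = 34621 + 115 = 34736$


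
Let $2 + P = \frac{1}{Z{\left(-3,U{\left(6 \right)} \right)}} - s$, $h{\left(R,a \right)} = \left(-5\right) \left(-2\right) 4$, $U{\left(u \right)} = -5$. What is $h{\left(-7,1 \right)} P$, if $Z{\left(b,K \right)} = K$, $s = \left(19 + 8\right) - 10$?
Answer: $-768$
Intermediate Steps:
$s = 17$ ($s = 27 - 10 = 17$)
$h{\left(R,a \right)} = 40$ ($h{\left(R,a \right)} = 10 \cdot 4 = 40$)
$P = - \frac{96}{5}$ ($P = -2 + \left(\frac{1}{-5} - 17\right) = -2 - \frac{86}{5} = - \frac{96}{5} \approx -19.2$)
$h{\left(-7,1 \right)} P = 40 \left(- \frac{96}{5}\right) = -768$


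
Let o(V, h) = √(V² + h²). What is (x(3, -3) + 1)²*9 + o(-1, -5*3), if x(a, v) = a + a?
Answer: 441 + √226 ≈ 456.03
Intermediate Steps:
x(a, v) = 2*a
(x(3, -3) + 1)²*9 + o(-1, -5*3) = (2*3 + 1)²*9 + √((-1)² + (-5*3)²) = (6 + 1)²*9 + √(1 + (-15)²) = 7²*9 + √(1 + 225) = 49*9 + √226 = 441 + √226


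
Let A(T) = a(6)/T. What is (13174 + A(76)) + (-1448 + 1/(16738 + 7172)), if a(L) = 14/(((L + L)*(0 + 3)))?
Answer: 63924082603/5451480 ≈ 11726.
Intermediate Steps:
a(L) = 7/(3*L) (a(L) = 14/(((2*L)*3)) = 14/((6*L)) = 14*(1/(6*L)) = 7/(3*L))
A(T) = 7/(18*T) (A(T) = ((7/3)/6)/T = ((7/3)*(⅙))/T = 7/(18*T))
(13174 + A(76)) + (-1448 + 1/(16738 + 7172)) = (13174 + (7/18)/76) + (-1448 + 1/(16738 + 7172)) = (13174 + (7/18)*(1/76)) + (-1448 + 1/23910) = (13174 + 7/1368) + (-1448 + 1/23910) = 18022039/1368 - 34621679/23910 = 63924082603/5451480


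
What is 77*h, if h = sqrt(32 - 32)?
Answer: 0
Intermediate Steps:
h = 0 (h = sqrt(0) = 0)
77*h = 77*0 = 0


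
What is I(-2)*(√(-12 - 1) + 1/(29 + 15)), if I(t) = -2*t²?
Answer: -2/11 - 8*I*√13 ≈ -0.18182 - 28.844*I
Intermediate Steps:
I(-2)*(√(-12 - 1) + 1/(29 + 15)) = (-2*(-2)²)*(√(-12 - 1) + 1/(29 + 15)) = (-2*4)*(√(-13) + 1/44) = -8*(I*√13 + 1/44) = -8*(1/44 + I*√13) = -2/11 - 8*I*√13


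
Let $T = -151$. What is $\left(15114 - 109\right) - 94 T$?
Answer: $29199$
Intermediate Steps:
$\left(15114 - 109\right) - 94 T = \left(15114 - 109\right) - 94 \left(-151\right) = \left(15114 - 109\right) - -14194 = 15005 + 14194 = 29199$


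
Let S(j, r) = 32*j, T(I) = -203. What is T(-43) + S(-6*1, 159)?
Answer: -395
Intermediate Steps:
T(-43) + S(-6*1, 159) = -203 + 32*(-6*1) = -203 + 32*(-6) = -203 - 192 = -395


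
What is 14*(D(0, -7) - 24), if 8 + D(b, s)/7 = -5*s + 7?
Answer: 2996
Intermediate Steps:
D(b, s) = -7 - 35*s (D(b, s) = -56 + 7*(-5*s + 7) = -56 + 7*(7 - 5*s) = -56 + (49 - 35*s) = -7 - 35*s)
14*(D(0, -7) - 24) = 14*((-7 - 35*(-7)) - 24) = 14*((-7 + 245) - 24) = 14*(238 - 24) = 14*214 = 2996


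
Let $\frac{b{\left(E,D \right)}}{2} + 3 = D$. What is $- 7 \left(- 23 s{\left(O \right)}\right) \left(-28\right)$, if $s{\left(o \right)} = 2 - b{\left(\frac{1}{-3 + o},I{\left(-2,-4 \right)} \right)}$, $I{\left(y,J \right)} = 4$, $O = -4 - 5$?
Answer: $0$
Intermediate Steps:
$O = -9$ ($O = -4 - 5 = -9$)
$b{\left(E,D \right)} = -6 + 2 D$
$s{\left(o \right)} = 0$ ($s{\left(o \right)} = 2 - \left(-6 + 2 \cdot 4\right) = 2 - \left(-6 + 8\right) = 2 - 2 = 0$)
$- 7 \left(- 23 s{\left(O \right)}\right) \left(-28\right) = - 7 \left(\left(-23\right) 0\right) \left(-28\right) = \left(-7\right) 0 \left(-28\right) = 0 \left(-28\right) = 0$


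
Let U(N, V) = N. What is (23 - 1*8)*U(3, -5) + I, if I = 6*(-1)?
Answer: 39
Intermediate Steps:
I = -6
(23 - 1*8)*U(3, -5) + I = (23 - 1*8)*3 - 6 = (23 - 8)*3 - 6 = 15*3 - 6 = 45 - 6 = 39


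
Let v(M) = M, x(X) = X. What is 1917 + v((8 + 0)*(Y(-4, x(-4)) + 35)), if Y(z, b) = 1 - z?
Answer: 2237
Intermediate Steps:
1917 + v((8 + 0)*(Y(-4, x(-4)) + 35)) = 1917 + (8 + 0)*((1 - 1*(-4)) + 35) = 1917 + 8*((1 + 4) + 35) = 1917 + 8*(5 + 35) = 1917 + 8*40 = 1917 + 320 = 2237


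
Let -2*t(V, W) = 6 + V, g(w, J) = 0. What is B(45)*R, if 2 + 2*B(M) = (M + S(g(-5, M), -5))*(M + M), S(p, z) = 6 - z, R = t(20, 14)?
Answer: -32747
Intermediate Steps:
t(V, W) = -3 - V/2 (t(V, W) = -(6 + V)/2 = -3 - V/2)
R = -13 (R = -3 - ½*20 = -3 - 10 = -13)
B(M) = -1 + M*(11 + M) (B(M) = -1 + ((M + (6 - 1*(-5)))*(M + M))/2 = -1 + ((M + (6 + 5))*(2*M))/2 = -1 + ((M + 11)*(2*M))/2 = -1 + ((11 + M)*(2*M))/2 = -1 + (2*M*(11 + M))/2 = -1 + M*(11 + M))
B(45)*R = (-1 + 45² + 11*45)*(-13) = (-1 + 2025 + 495)*(-13) = 2519*(-13) = -32747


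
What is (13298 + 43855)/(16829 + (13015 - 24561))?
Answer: 19051/1761 ≈ 10.818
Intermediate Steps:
(13298 + 43855)/(16829 + (13015 - 24561)) = 57153/(16829 - 11546) = 57153/5283 = 57153*(1/5283) = 19051/1761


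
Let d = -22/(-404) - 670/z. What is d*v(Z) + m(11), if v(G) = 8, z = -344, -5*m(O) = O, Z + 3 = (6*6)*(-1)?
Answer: 300037/21715 ≈ 13.817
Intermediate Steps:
Z = -39 (Z = -3 + (6*6)*(-1) = -3 + 36*(-1) = -3 - 36 = -39)
m(O) = -O/5
d = 34781/17372 (d = -22/(-404) - 670/(-344) = -22*(-1/404) - 670*(-1/344) = 11/202 + 335/172 = 34781/17372 ≈ 2.0021)
d*v(Z) + m(11) = (34781/17372)*8 - 1/5*11 = 69562/4343 - 11/5 = 300037/21715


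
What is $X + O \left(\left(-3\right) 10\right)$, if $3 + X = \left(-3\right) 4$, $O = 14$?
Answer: $-435$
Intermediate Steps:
$X = -15$ ($X = -3 - 12 = -15$)
$X + O \left(\left(-3\right) 10\right) = -15 + 14 \left(\left(-3\right) 10\right) = -15 + 14 \left(-30\right) = -15 - 420 = -435$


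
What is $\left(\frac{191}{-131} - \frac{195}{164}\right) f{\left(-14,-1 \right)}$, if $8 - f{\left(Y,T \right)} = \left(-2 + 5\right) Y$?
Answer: $- \frac{1421725}{10742} \approx -132.35$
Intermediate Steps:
$f{\left(Y,T \right)} = 8 - 3 Y$ ($f{\left(Y,T \right)} = 8 - \left(-2 + 5\right) Y = 8 - 3 Y$)
$\left(\frac{191}{-131} - \frac{195}{164}\right) f{\left(-14,-1 \right)} = \left(\frac{191}{-131} - \frac{195}{164}\right) \left(8 - -42\right) = \left(191 \left(- \frac{1}{131}\right) - \frac{195}{164}\right) \left(8 + 42\right) = \left(- \frac{191}{131} - \frac{195}{164}\right) 50 = \left(- \frac{56869}{21484}\right) 50 = - \frac{1421725}{10742}$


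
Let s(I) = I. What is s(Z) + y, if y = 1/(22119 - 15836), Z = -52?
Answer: -326715/6283 ≈ -52.000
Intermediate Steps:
y = 1/6283 ≈ 0.00015916
s(Z) + y = -52 + 1/6283 = -326715/6283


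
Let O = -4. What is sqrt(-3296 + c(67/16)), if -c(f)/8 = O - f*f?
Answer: I*sqrt(199918)/8 ≈ 55.89*I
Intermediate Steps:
c(f) = 32 + 8*f**2 (c(f) = -8*(-4 - f*f) = -8*(-4 - f**2) = 32 + 8*f**2)
sqrt(-3296 + c(67/16)) = sqrt(-3296 + (32 + 8*(67/16)**2)) = sqrt(-3296 + (32 + 8*(4489/256))) = sqrt(-3296 + (32 + 4489/32)) = sqrt(-3296 + 5513/32) = sqrt(-99959/32) = I*sqrt(199918)/8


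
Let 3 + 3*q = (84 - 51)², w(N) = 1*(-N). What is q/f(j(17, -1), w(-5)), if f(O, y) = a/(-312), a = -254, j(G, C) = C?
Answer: 56472/127 ≈ 444.66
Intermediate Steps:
w(N) = -N
f(O, y) = 127/156 (f(O, y) = -254/(-312) = -254*(-1/312) = 127/156)
q = 362 (q = -1 + (84 - 51)²/3 = -1 + (⅓)*33² = -1 + (⅓)*1089 = -1 + 363 = 362)
q/f(j(17, -1), w(-5)) = 362/(127/156) = 362*(156/127) = 56472/127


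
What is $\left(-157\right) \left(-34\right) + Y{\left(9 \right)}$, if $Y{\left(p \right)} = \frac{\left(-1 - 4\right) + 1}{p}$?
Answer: $\frac{48038}{9} \approx 5337.6$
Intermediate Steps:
$Y{\left(p \right)} = - \frac{4}{p}$ ($Y{\left(p \right)} = \frac{-5 + 1}{p} = - \frac{4}{p}$)
$\left(-157\right) \left(-34\right) + Y{\left(9 \right)} = \left(-157\right) \left(-34\right) - \frac{4}{9} = 5338 - \frac{4}{9} = \frac{48038}{9}$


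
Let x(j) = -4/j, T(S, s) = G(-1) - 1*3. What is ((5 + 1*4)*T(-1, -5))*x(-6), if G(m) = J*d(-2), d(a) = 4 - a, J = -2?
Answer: -90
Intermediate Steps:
G(m) = -12 (G(m) = -2*(4 - 1*(-2)) = -2*(4 + 2) = -2*6 = -12)
T(S, s) = -15 (T(S, s) = -12 - 1*3 = -12 - 3 = -15)
((5 + 1*4)*T(-1, -5))*x(-6) = ((5 + 1*4)*(-15))*(-4/(-6)) = ((5 + 4)*(-15))*(-4*(-⅙)) = (9*(-15))*(⅔) = -135*⅔ = -90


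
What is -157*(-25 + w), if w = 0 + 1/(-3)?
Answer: 11932/3 ≈ 3977.3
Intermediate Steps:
w = -⅓ (w = 0 + 1*(-⅓) = 0 - ⅓ = -⅓ ≈ -0.33333)
-157*(-25 + w) = -157*(-25 - ⅓) = -157*(-76/3) = 11932/3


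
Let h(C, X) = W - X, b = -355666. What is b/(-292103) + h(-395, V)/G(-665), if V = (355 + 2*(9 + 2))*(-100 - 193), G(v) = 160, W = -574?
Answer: 32155228921/46736480 ≈ 688.01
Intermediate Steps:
V = -110461 (V = (355 + 2*11)*(-293) = (355 + 22)*(-293) = 377*(-293) = -110461)
h(C, X) = -574 - X
b/(-292103) + h(-395, V)/G(-665) = -355666/(-292103) + (-574 - 1*(-110461))/160 = -355666*(-1/292103) + (-574 + 110461)*(1/160) = 355666/292103 + 109887*(1/160) = 355666/292103 + 109887/160 = 32155228921/46736480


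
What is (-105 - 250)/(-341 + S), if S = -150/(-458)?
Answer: 81295/78014 ≈ 1.0421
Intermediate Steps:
S = 75/229 (S = -150*(-1/458) = 75/229 ≈ 0.32751)
(-105 - 250)/(-341 + S) = (-105 - 250)/(-341 + 75/229) = -355/(-78014/229) = -355*(-229/78014) = 81295/78014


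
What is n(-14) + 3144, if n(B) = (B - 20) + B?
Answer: 3096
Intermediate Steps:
n(B) = -20 + 2*B (n(B) = (-20 + B) + B = -20 + 2*B)
n(-14) + 3144 = (-20 + 2*(-14)) + 3144 = (-20 - 28) + 3144 = -48 + 3144 = 3096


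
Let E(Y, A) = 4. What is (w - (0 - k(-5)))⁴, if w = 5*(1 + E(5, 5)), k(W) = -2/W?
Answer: 260144641/625 ≈ 4.1623e+5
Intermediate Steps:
w = 25 (w = 5*(1 + 4) = 5*5 = 25)
(w - (0 - k(-5)))⁴ = (25 - (0 - (-2)/(-5)))⁴ = (25 - (0 - (-2)*(-1)/5))⁴ = (25 - (0 - 1*⅖))⁴ = (25 - (0 - ⅖))⁴ = (25 - 1*(-⅖))⁴ = (25 + ⅖)⁴ = (127/5)⁴ = 260144641/625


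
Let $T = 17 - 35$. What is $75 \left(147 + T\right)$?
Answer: $9675$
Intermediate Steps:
$T = -18$
$75 \left(147 + T\right) = 75 \left(147 - 18\right) = 75 \cdot 129 = 9675$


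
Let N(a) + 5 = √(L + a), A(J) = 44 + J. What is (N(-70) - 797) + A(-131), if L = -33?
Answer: -889 + I*√103 ≈ -889.0 + 10.149*I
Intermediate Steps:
N(a) = -5 + √(-33 + a)
(N(-70) - 797) + A(-131) = ((-5 + √(-33 - 70)) - 797) + (44 - 131) = ((-5 + √(-103)) - 797) - 87 = ((-5 + I*√103) - 797) - 87 = (-802 + I*√103) - 87 = -889 + I*√103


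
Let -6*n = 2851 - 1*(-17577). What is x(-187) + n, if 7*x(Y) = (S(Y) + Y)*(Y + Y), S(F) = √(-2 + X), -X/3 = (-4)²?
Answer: 138316/21 - 1870*I*√2/7 ≈ 6586.5 - 377.8*I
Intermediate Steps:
X = -48 (X = -3*(-4)² = -3*16 = -48)
S(F) = 5*I*√2 (S(F) = √(-2 - 48) = √(-50) = 5*I*√2)
x(Y) = 2*Y*(Y + 5*I*√2)/7 (x(Y) = ((5*I*√2 + Y)*(Y + Y))/7 = ((Y + 5*I*√2)*(2*Y))/7 = (2*Y*(Y + 5*I*√2))/7 = 2*Y*(Y + 5*I*√2)/7)
n = -10214/3 (n = -(2851 - 1*(-17577))/6 = -(2851 + 17577)/6 = -⅙*20428 = -10214/3 ≈ -3404.7)
x(-187) + n = (2/7)*(-187)*(-187 + 5*I*√2) - 10214/3 = (69938/7 - 1870*I*√2/7) - 10214/3 = 138316/21 - 1870*I*√2/7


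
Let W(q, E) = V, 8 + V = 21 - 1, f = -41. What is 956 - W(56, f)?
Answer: 944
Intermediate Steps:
V = 12 (V = -8 + (21 - 1) = -8 + 20 = 12)
W(q, E) = 12
956 - W(56, f) = 956 - 1*12 = 956 - 12 = 944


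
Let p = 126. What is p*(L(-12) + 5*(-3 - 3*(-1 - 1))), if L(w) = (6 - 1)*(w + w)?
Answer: -13230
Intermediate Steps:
L(w) = 10*w (L(w) = 5*(2*w) = 10*w)
p*(L(-12) + 5*(-3 - 3*(-1 - 1))) = 126*(10*(-12) + 5*(-3 - 3*(-1 - 1))) = 126*(-120 + 5*(-3 - 3*(-2))) = 126*(-120 + 5*(-3 + 6)) = 126*(-120 + 5*3) = 126*(-120 + 15) = 126*(-105) = -13230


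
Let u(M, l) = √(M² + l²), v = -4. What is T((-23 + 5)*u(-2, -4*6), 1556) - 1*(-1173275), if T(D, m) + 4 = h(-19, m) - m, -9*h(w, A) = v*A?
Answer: 10551659/9 ≈ 1.1724e+6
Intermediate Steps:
h(w, A) = 4*A/9 (h(w, A) = -(-4)*A/9 = 4*A/9)
T(D, m) = -4 - 5*m/9 (T(D, m) = -4 + (4*m/9 - m) = -4 - 5*m/9)
T((-23 + 5)*u(-2, -4*6), 1556) - 1*(-1173275) = (-4 - 5/9*1556) - 1*(-1173275) = (-4 - 7780/9) + 1173275 = -7816/9 + 1173275 = 10551659/9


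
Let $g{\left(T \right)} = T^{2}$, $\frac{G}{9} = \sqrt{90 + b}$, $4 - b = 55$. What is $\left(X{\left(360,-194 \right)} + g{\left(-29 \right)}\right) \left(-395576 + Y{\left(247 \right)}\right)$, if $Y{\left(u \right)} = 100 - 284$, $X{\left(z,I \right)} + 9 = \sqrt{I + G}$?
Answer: $-329272320 - 395760 i \sqrt{194 - 9 \sqrt{39}} \approx -3.2927 \cdot 10^{8} - 4.6457 \cdot 10^{6} i$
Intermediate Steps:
$b = -51$ ($b = 4 - 55 = -51$)
$G = 9 \sqrt{39}$ ($G = 9 \sqrt{90 - 51} = 9 \sqrt{39} \approx 56.205$)
$X{\left(z,I \right)} = -9 + \sqrt{I + 9 \sqrt{39}}$
$Y{\left(u \right)} = -184$ ($Y{\left(u \right)} = 100 - 284 = -184$)
$\left(X{\left(360,-194 \right)} + g{\left(-29 \right)}\right) \left(-395576 + Y{\left(247 \right)}\right) = \left(\left(-9 + \sqrt{-194 + 9 \sqrt{39}}\right) + \left(-29\right)^{2}\right) \left(-395576 - 184\right) = \left(\left(-9 + \sqrt{-194 + 9 \sqrt{39}}\right) + 841\right) \left(-395760\right) = \left(832 + \sqrt{-194 + 9 \sqrt{39}}\right) \left(-395760\right) = -329272320 - 395760 \sqrt{-194 + 9 \sqrt{39}}$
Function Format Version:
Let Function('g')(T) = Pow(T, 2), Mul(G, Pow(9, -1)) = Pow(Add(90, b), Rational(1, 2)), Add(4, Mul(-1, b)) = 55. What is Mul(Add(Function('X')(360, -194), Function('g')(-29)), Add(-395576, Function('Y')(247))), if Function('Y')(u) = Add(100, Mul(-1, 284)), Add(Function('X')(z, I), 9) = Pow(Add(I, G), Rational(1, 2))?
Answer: Add(-329272320, Mul(-395760, I, Pow(Add(194, Mul(-9, Pow(39, Rational(1, 2)))), Rational(1, 2)))) ≈ Add(-3.2927e+8, Mul(-4.6457e+6, I))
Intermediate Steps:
b = -51 (b = Add(4, Mul(-1, 55)) = Add(4, -55) = -51)
G = Mul(9, Pow(39, Rational(1, 2))) (G = Mul(9, Pow(Add(90, -51), Rational(1, 2))) = Mul(9, Pow(39, Rational(1, 2))) ≈ 56.205)
Function('X')(z, I) = Add(-9, Pow(Add(I, Mul(9, Pow(39, Rational(1, 2)))), Rational(1, 2)))
Function('Y')(u) = -184 (Function('Y')(u) = Add(100, -284) = -184)
Mul(Add(Function('X')(360, -194), Function('g')(-29)), Add(-395576, Function('Y')(247))) = Mul(Add(Add(-9, Pow(Add(-194, Mul(9, Pow(39, Rational(1, 2)))), Rational(1, 2))), Pow(-29, 2)), Add(-395576, -184)) = Mul(Add(Add(-9, Pow(Add(-194, Mul(9, Pow(39, Rational(1, 2)))), Rational(1, 2))), 841), -395760) = Mul(Add(832, Pow(Add(-194, Mul(9, Pow(39, Rational(1, 2)))), Rational(1, 2))), -395760) = Add(-329272320, Mul(-395760, Pow(Add(-194, Mul(9, Pow(39, Rational(1, 2)))), Rational(1, 2))))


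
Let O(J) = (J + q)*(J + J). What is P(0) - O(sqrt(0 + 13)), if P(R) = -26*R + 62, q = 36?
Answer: 36 - 72*sqrt(13) ≈ -223.60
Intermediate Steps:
P(R) = 62 - 26*R
O(J) = 2*J*(36 + J) (O(J) = (J + 36)*(J + J) = (36 + J)*(2*J) = 2*J*(36 + J))
P(0) - O(sqrt(0 + 13)) = (62 - 26*0) - 2*sqrt(0 + 13)*(36 + sqrt(0 + 13)) = (62 + 0) - 2*sqrt(13)*(36 + sqrt(13)) = 62 - 2*sqrt(13)*(36 + sqrt(13))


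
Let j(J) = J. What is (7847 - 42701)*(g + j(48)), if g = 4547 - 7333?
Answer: 95430252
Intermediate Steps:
g = -2786
(7847 - 42701)*(g + j(48)) = (7847 - 42701)*(-2786 + 48) = -34854*(-2738) = 95430252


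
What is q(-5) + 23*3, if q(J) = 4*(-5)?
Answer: 49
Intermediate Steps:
q(J) = -20
q(-5) + 23*3 = -20 + 23*3 = -20 + 69 = 49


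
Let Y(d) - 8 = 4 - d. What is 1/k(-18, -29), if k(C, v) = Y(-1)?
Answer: 1/13 ≈ 0.076923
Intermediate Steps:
Y(d) = 12 - d (Y(d) = 8 + (4 - d) = 12 - d)
k(C, v) = 13 (k(C, v) = 12 - 1*(-1) = 12 + 1 = 13)
1/k(-18, -29) = 1/13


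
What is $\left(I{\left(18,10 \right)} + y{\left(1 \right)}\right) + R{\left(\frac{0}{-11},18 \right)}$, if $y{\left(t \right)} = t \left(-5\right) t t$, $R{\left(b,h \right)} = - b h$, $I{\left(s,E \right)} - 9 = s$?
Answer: $22$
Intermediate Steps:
$I{\left(s,E \right)} = 9 + s$
$R{\left(b,h \right)} = - b h$
$y{\left(t \right)} = - 5 t^{3}$ ($y{\left(t \right)} = - 5 t t t = - 5 t^{2} t = - 5 t^{3}$)
$\left(I{\left(18,10 \right)} + y{\left(1 \right)}\right) + R{\left(\frac{0}{-11},18 \right)} = \left(\left(9 + 18\right) - 5 \cdot 1^{3}\right) - \frac{0}{-11} \cdot 18 = \left(27 - 5\right) - 0 \left(- \frac{1}{11}\right) 18 = \left(27 - 5\right) - 0 \cdot 18 = 22 + 0 = 22$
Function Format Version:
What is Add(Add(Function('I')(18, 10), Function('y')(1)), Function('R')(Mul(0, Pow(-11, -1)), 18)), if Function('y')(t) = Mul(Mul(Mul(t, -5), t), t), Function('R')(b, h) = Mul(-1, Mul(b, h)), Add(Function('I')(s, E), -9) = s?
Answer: 22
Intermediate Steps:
Function('I')(s, E) = Add(9, s)
Function('R')(b, h) = Mul(-1, b, h)
Function('y')(t) = Mul(-5, Pow(t, 3)) (Function('y')(t) = Mul(Mul(Mul(-5, t), t), t) = Mul(Mul(-5, Pow(t, 2)), t) = Mul(-5, Pow(t, 3)))
Add(Add(Function('I')(18, 10), Function('y')(1)), Function('R')(Mul(0, Pow(-11, -1)), 18)) = Add(Add(Add(9, 18), Mul(-5, Pow(1, 3))), Mul(-1, Mul(0, Pow(-11, -1)), 18)) = Add(Add(27, Mul(-5, 1)), Mul(-1, Mul(0, Rational(-1, 11)), 18)) = Add(Add(27, -5), Mul(-1, 0, 18)) = Add(22, 0) = 22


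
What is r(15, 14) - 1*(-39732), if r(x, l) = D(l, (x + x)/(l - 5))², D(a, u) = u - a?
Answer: 358612/9 ≈ 39846.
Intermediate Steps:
r(x, l) = (-l + 2*x/(-5 + l))² (r(x, l) = ((x + x)/(l - 5) - l)² = ((2*x)/(-5 + l) - l)² = (2*x/(-5 + l) - l)² = (-l + 2*x/(-5 + l))²)
r(15, 14) - 1*(-39732) = (-2*15 + 14*(-5 + 14))²/(-5 + 14)² - 1*(-39732) = (-30 + 14*9)²/9² + 39732 = (-30 + 126)²/81 + 39732 = (1/81)*96² + 39732 = (1/81)*9216 + 39732 = 1024/9 + 39732 = 358612/9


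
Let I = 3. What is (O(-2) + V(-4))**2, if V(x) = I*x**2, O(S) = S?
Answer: 2116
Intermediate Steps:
V(x) = 3*x**2
(O(-2) + V(-4))**2 = (-2 + 3*(-4)**2)**2 = (-2 + 3*16)**2 = (-2 + 48)**2 = 46**2 = 2116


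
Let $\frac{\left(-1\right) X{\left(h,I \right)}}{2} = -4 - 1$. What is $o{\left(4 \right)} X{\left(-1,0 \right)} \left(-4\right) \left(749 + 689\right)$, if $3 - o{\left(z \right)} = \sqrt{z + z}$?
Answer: $-172560 + 115040 \sqrt{2} \approx -9868.9$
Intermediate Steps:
$X{\left(h,I \right)} = 10$ ($X{\left(h,I \right)} = - 2 \left(-4 - 1\right) = \left(-2\right) \left(-5\right) = 10$)
$o{\left(z \right)} = 3 - \sqrt{2} \sqrt{z}$ ($o{\left(z \right)} = 3 - \sqrt{z + z} = 3 - \sqrt{2 z} = 3 - \sqrt{2} \sqrt{z}$)
$o{\left(4 \right)} X{\left(-1,0 \right)} \left(-4\right) \left(749 + 689\right) = \left(3 - \sqrt{2} \sqrt{4}\right) 10 \left(-4\right) \left(749 + 689\right) = \left(3 - \sqrt{2} \cdot 2\right) 10 \left(-4\right) 1438 = \left(3 - 2 \sqrt{2}\right) 10 \left(-4\right) 1438 = \left(30 - 20 \sqrt{2}\right) \left(-4\right) 1438 = \left(-120 + 80 \sqrt{2}\right) 1438 = -172560 + 115040 \sqrt{2}$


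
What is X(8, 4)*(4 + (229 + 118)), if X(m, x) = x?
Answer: 1404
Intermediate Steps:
X(8, 4)*(4 + (229 + 118)) = 4*(4 + (229 + 118)) = 4*(4 + 347) = 4*351 = 1404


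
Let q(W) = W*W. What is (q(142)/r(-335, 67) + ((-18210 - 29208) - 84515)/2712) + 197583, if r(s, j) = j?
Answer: 35947466689/181704 ≈ 1.9784e+5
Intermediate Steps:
q(W) = W²
(q(142)/r(-335, 67) + ((-18210 - 29208) - 84515)/2712) + 197583 = (142²/67 + ((-18210 - 29208) - 84515)/2712) + 197583 = (20164*(1/67) + (-47418 - 84515)*(1/2712)) + 197583 = (20164/67 - 131933*1/2712) + 197583 = (20164/67 - 131933/2712) + 197583 = 45845257/181704 + 197583 = 35947466689/181704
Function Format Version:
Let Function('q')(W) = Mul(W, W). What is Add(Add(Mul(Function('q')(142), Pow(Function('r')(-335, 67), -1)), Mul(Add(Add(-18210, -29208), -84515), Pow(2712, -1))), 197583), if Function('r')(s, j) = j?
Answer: Rational(35947466689, 181704) ≈ 1.9784e+5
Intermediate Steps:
Function('q')(W) = Pow(W, 2)
Add(Add(Mul(Function('q')(142), Pow(Function('r')(-335, 67), -1)), Mul(Add(Add(-18210, -29208), -84515), Pow(2712, -1))), 197583) = Add(Add(Mul(Pow(142, 2), Pow(67, -1)), Mul(Add(Add(-18210, -29208), -84515), Pow(2712, -1))), 197583) = Add(Add(Mul(20164, Rational(1, 67)), Mul(Add(-47418, -84515), Rational(1, 2712))), 197583) = Add(Add(Rational(20164, 67), Mul(-131933, Rational(1, 2712))), 197583) = Add(Add(Rational(20164, 67), Rational(-131933, 2712)), 197583) = Add(Rational(45845257, 181704), 197583) = Rational(35947466689, 181704)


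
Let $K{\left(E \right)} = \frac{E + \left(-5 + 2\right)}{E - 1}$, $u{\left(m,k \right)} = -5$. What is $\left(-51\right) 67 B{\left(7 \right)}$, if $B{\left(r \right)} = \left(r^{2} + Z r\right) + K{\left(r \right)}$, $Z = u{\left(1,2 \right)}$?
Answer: $-50116$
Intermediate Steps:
$Z = -5$
$K{\left(E \right)} = \frac{-3 + E}{-1 + E}$ ($K{\left(E \right)} = \frac{E - 3}{-1 + E} = \frac{-3 + E}{-1 + E}$)
$B{\left(r \right)} = r^{2} - 5 r + \frac{-3 + r}{-1 + r}$ ($B{\left(r \right)} = \left(r^{2} - 5 r\right) + \frac{-3 + r}{-1 + r} = r^{2} - 5 r + \frac{-3 + r}{-1 + r}$)
$\left(-51\right) 67 B{\left(7 \right)} = \left(-51\right) 67 \frac{-3 + 7 + 7 \left(-1 + 7\right) \left(-5 + 7\right)}{-1 + 7} = - 3417 \frac{-3 + 7 + 7 \cdot 6 \cdot 2}{6} = - 3417 \frac{-3 + 7 + 84}{6} = - 3417 \cdot \frac{1}{6} \cdot 88 = \left(-3417\right) \frac{44}{3} = -50116$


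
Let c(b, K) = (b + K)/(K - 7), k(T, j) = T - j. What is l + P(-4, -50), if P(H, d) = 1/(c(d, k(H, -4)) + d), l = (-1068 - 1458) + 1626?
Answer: -270007/300 ≈ -900.02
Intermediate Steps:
l = -900 (l = -2526 + 1626 = -900)
c(b, K) = (K + b)/(-7 + K)
P(H, d) = 1/(d + (4 + H + d)/(-3 + H)) (P(H, d) = 1/(((H - 1*(-4)) + d)/(-7 + (H - 1*(-4))) + d) = 1/(((H + 4) + d)/(-7 + (H + 4)) + d) = 1/(((4 + H) + d)/(-7 + (4 + H)) + d) = 1/((4 + H + d)/(-3 + H) + d) = 1/(d + (4 + H + d)/(-3 + H)))
l + P(-4, -50) = -900 + (-3 - 4)/(4 - 4 - 50 - 50*(-3 - 4)) = -900 - 7/(4 - 4 - 50 - 50*(-7)) = -900 - 7/(4 - 4 - 50 + 350) = -900 - 7/300 = -270007/300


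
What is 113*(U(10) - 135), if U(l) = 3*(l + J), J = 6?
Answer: -9831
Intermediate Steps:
U(l) = 18 + 3*l (U(l) = 3*(l + 6) = 3*(6 + l) = 18 + 3*l)
113*(U(10) - 135) = 113*((18 + 3*10) - 135) = 113*((18 + 30) - 135) = 113*(48 - 135) = 113*(-87) = -9831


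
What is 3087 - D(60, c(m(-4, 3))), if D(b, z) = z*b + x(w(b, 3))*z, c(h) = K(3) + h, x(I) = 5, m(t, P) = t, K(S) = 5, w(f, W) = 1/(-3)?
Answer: 3022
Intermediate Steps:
w(f, W) = -⅓
c(h) = 5 + h
D(b, z) = 5*z + b*z (D(b, z) = z*b + 5*z = b*z + 5*z = 5*z + b*z)
3087 - D(60, c(m(-4, 3))) = 3087 - (5 - 4)*(5 + 60) = 3087 - 65 = 3022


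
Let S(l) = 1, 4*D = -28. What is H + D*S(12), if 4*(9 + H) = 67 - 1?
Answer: 1/2 ≈ 0.50000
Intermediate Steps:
D = -7 (D = (1/4)*(-28) = -7)
H = 15/2 (H = -9 + (67 - 1)/4 = -9 + (1/4)*66 = -9 + 33/2 = 15/2 ≈ 7.5000)
H + D*S(12) = 15/2 - 7*1 = 15/2 - 7 = 1/2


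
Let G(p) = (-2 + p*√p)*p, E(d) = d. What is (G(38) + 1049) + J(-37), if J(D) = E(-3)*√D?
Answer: 973 + 1444*√38 - 3*I*√37 ≈ 9874.4 - 18.248*I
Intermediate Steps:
J(D) = -3*√D
G(p) = p*(-2 + p^(3/2)) (G(p) = (-2 + p^(3/2))*p = p*(-2 + p^(3/2)))
(G(38) + 1049) + J(-37) = ((38^(5/2) - 2*38) + 1049) - 3*I*√37 = ((1444*√38 - 76) + 1049) - 3*I*√37 = ((-76 + 1444*√38) + 1049) - 3*I*√37 = (973 + 1444*√38) - 3*I*√37 = 973 + 1444*√38 - 3*I*√37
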